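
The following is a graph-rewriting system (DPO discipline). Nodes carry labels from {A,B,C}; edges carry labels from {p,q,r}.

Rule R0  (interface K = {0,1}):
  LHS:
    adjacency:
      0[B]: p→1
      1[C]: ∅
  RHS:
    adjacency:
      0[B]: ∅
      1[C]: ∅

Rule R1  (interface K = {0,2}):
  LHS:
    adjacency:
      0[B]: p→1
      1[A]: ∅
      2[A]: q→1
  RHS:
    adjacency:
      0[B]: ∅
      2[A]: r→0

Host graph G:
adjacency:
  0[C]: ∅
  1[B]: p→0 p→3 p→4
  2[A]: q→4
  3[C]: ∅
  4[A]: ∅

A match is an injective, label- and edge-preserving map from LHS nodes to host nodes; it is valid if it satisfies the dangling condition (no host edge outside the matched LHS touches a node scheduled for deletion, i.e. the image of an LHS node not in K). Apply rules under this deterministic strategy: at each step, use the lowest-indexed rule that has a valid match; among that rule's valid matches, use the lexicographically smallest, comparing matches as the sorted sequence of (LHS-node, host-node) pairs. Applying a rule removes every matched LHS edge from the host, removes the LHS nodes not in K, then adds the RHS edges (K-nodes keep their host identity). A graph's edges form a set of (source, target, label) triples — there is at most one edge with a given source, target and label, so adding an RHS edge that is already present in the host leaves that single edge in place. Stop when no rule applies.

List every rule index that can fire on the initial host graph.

R0: 2 valid matches — {0↦1, 1↦0}, {0↦1, 1↦3}
R1: 1 valid match — {0↦1, 1↦4, 2↦2}

Answer: [R0,R1]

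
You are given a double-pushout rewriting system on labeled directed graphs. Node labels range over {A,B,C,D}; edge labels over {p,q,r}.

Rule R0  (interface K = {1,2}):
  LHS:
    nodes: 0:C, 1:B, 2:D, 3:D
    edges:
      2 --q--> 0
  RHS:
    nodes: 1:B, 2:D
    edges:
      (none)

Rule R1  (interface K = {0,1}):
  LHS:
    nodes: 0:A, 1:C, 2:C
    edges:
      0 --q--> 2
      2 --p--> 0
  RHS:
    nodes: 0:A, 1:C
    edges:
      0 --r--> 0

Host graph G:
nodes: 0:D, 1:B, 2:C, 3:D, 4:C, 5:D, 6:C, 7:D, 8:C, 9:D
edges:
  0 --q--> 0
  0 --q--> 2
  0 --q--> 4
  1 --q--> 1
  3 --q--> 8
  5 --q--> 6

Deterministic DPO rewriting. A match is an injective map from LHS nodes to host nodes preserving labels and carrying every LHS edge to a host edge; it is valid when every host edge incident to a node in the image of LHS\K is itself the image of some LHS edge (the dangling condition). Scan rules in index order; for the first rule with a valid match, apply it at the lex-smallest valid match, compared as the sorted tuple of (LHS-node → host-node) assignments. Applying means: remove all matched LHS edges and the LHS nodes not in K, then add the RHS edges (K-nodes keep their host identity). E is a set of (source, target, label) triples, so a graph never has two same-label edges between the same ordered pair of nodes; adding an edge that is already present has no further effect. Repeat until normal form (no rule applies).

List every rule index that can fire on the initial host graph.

Answer: [R0]

Rewrite trace:
R0: 8 valid matches — {0↦2, 1↦1, 2↦0, 3↦7}, {0↦2, 1↦1, 2↦0, 3↦9}, {0↦4, 1↦1, 2↦0, 3↦7} (+5 more)
R1: no valid match — LHS pattern not found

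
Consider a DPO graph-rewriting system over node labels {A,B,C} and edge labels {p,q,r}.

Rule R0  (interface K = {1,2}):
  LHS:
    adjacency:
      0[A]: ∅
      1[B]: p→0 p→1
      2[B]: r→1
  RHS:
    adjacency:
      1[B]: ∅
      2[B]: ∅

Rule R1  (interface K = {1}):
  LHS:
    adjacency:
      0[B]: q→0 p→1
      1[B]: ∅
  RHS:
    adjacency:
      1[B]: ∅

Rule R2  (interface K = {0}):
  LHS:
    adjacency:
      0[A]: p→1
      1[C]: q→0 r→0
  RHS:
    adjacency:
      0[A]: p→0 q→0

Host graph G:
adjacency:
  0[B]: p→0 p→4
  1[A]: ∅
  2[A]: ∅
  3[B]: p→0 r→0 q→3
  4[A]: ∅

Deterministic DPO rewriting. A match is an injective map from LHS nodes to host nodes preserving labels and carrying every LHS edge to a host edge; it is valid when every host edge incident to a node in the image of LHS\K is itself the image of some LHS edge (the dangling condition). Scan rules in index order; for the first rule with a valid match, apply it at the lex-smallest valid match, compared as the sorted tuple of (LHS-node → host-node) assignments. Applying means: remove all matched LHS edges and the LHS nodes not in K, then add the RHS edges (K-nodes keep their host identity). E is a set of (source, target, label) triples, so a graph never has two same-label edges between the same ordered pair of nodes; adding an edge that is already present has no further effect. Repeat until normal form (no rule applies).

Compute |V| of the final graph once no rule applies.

Answer: 3

Rewrite trace:
start.  V:5 E:5  edges: 0-p->0 0-p->4 3-p->0 3-r->0 3-q->3
1. fire R0 via {0↦4, 1↦0, 2↦3}  →  V:4 E:2  edges: 3-p->0 3-q->3
2. fire R1 via {0↦3, 1↦0}  →  V:3 E:0  edges: ∅
normal form: no rule applies after step 2
NF nodes: {0:B, 1:A, 2:A}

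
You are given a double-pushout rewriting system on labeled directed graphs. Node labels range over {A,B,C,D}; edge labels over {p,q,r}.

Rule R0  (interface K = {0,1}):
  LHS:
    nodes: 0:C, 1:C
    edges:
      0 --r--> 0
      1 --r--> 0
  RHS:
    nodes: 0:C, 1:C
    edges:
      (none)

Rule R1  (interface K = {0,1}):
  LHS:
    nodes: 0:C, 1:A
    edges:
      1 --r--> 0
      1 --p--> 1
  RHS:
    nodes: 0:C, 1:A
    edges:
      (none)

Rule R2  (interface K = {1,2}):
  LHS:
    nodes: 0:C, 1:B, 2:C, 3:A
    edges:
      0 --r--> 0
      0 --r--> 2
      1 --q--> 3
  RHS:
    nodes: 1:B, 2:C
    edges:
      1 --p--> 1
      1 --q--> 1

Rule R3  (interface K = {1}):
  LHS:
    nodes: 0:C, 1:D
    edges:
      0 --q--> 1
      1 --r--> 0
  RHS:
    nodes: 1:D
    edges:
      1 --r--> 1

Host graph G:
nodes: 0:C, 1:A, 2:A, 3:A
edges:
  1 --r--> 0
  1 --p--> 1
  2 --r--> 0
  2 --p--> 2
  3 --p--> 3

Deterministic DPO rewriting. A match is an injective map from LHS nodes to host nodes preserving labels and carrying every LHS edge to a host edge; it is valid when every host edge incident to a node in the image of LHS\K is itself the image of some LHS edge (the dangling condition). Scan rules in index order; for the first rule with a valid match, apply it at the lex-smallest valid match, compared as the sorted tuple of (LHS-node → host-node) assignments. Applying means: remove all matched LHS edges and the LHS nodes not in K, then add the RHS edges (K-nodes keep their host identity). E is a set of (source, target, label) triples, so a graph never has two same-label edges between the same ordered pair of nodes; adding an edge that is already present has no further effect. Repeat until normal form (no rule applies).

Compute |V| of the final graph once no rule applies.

[0] host  ⇒  4 nodes, 5 edges  {1-r->0 1-p->1 2-r->0 2-p->2 3-p->3}
[1] R1 @ {0↦0, 1↦1}  ⇒  4 nodes, 3 edges  {2-r->0 2-p->2 3-p->3}
[2] R1 @ {0↦0, 1↦2}  ⇒  4 nodes, 1 edges  {3-p->3}
halt: no rule applies after step 2
NF nodes: {0:C, 1:A, 2:A, 3:A}

Answer: 4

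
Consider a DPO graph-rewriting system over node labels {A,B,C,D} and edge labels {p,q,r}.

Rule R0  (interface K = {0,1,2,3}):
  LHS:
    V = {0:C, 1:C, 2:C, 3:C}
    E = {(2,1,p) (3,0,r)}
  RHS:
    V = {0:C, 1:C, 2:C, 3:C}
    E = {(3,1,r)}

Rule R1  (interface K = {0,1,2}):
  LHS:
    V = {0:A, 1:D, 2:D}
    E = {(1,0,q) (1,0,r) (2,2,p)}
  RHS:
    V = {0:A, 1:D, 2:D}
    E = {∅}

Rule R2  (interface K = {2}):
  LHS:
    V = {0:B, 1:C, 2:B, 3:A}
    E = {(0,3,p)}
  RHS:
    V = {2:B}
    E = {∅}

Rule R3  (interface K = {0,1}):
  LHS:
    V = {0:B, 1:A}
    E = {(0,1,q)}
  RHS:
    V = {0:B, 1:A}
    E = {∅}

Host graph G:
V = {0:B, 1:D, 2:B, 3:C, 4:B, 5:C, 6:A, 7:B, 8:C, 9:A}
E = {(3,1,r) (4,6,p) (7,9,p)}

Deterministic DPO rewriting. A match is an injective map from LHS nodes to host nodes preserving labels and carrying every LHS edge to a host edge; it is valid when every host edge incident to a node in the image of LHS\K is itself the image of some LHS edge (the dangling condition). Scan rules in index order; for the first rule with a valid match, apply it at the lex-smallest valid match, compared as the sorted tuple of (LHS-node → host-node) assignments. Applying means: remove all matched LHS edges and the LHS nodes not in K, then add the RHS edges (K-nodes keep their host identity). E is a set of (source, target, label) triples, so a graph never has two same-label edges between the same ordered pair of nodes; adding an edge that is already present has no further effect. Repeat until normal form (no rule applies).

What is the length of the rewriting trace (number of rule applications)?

Answer: 2

Steps:
[0] host  ⇒  10 nodes, 3 edges  {3-r->1 4-p->6 7-p->9}
[1] R2 @ {0↦4, 1↦5, 2↦0, 3↦6}  ⇒  7 nodes, 2 edges  {3-r->1 7-p->9}
[2] R2 @ {0↦7, 1↦8, 2↦0, 3↦9}  ⇒  4 nodes, 1 edges  {3-r->1}
normal form: no rule applies after step 2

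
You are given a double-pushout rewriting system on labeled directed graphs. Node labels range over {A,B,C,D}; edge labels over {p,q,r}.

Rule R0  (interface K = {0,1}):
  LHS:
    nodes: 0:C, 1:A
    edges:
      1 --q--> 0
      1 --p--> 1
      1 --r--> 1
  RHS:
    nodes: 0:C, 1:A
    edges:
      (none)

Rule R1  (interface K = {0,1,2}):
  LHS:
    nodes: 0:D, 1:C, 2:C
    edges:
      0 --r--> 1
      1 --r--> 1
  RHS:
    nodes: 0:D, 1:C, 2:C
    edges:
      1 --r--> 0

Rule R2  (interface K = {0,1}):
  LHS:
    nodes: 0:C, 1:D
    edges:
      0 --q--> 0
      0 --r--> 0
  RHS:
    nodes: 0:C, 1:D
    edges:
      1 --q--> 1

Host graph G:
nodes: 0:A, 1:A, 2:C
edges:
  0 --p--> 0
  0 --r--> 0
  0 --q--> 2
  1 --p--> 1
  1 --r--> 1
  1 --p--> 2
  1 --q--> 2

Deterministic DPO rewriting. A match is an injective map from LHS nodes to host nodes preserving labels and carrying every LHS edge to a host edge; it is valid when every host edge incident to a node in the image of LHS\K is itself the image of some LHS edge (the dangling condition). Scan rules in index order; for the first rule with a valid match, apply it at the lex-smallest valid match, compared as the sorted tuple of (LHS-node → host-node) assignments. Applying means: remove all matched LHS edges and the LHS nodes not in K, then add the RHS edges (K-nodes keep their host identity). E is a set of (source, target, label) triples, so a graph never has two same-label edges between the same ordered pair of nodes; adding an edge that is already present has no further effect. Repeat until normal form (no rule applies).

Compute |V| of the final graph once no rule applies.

[0] host  ⇒  3 nodes, 7 edges  {0-p->0 0-r->0 0-q->2 1-p->1 1-r->1 1-p->2 1-q->2}
[1] R0 @ {0↦2, 1↦0}  ⇒  3 nodes, 4 edges  {1-p->1 1-r->1 1-p->2 1-q->2}
[2] R0 @ {0↦2, 1↦1}  ⇒  3 nodes, 1 edges  {1-p->2}
final graph: no rule applies after step 2
NF nodes: {0:A, 1:A, 2:C}

Answer: 3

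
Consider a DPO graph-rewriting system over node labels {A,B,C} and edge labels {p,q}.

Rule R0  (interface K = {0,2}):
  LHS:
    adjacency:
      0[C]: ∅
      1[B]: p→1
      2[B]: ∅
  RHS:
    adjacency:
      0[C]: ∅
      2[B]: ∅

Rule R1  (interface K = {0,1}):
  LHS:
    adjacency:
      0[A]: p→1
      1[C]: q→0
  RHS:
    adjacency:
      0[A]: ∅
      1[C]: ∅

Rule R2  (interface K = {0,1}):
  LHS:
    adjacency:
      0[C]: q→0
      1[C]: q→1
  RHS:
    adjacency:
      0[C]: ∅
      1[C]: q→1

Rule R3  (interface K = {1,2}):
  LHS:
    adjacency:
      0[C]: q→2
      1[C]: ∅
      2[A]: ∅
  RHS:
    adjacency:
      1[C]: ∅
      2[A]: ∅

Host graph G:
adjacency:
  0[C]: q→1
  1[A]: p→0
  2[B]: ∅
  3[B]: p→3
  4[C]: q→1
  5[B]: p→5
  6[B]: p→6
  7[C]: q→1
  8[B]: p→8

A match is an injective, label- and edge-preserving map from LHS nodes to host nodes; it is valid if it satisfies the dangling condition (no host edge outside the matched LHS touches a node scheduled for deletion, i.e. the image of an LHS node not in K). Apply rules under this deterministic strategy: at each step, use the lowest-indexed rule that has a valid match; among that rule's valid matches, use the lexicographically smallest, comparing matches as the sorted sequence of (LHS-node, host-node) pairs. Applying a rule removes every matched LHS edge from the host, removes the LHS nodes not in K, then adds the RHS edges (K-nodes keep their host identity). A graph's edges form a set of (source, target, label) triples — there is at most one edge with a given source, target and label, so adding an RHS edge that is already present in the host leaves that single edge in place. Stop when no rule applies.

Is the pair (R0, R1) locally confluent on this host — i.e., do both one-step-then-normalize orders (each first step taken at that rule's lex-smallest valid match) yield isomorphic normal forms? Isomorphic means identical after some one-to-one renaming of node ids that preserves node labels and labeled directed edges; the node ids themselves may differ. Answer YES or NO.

Answer: YES

Steps:
branch R0-first: apply at {0↦0, 1↦3, 2↦2} → |E|=7, then 6 more step(s) → NF |V|=3 |E|=0 V={0:C, 1:A, 2:B} E=∅
branch R1-first: apply at {0↦1, 1↦0} → |E|=6, then 6 more step(s) → NF |V|=3 |E|=0 V={0:C, 1:A, 2:B} E=∅
graphs isomorphic (equal up to label-preserving node renaming)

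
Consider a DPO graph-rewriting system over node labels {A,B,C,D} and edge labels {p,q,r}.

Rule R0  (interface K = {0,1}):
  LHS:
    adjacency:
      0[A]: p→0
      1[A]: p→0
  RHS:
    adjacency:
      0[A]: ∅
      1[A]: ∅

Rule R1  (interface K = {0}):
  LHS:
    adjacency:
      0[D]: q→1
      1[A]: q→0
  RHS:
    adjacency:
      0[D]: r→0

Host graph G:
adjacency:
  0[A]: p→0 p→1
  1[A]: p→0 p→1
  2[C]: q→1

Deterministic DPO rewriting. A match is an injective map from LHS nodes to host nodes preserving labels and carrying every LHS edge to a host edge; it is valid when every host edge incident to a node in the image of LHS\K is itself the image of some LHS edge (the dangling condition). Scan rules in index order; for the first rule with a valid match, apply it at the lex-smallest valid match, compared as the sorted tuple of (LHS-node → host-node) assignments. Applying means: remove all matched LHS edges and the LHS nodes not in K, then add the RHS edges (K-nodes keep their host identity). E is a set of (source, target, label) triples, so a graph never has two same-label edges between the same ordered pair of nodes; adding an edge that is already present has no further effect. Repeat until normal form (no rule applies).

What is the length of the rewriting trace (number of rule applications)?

Answer: 2

Rewrite trace:
initial: |V|=3 |E|=5  E = 0-p->0 0-p->1 1-p->0 1-p->1 2-q->1
step 1: apply R0 at {0↦0, 1↦1}  → |V|=3 |E|=3  E = 0-p->1 1-p->1 2-q->1
step 2: apply R0 at {0↦1, 1↦0}  → |V|=3 |E|=1  E = 2-q->1
final graph: no rule applies after step 2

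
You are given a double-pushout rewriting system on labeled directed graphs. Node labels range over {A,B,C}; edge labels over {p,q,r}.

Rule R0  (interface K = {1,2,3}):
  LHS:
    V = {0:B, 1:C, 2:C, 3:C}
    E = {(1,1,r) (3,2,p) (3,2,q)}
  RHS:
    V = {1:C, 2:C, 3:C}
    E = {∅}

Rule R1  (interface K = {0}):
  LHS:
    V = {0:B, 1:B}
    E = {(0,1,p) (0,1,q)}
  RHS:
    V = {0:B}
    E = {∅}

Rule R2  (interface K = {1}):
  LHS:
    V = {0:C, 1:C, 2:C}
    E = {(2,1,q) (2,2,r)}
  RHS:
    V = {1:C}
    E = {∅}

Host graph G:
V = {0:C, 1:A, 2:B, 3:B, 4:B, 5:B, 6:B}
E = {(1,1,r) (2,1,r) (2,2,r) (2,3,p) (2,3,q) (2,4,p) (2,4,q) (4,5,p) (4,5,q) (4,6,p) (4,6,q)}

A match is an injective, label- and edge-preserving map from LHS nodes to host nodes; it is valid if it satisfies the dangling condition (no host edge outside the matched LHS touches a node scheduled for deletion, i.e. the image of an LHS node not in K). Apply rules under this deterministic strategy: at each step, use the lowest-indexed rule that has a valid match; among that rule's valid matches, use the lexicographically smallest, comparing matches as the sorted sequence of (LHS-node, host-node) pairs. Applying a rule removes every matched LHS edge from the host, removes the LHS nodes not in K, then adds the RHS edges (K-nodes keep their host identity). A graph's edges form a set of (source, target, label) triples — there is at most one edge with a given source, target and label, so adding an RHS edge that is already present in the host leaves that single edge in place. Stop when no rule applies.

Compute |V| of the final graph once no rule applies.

Answer: 3

Steps:
initial: |V|=7 |E|=11  E = 1-r->1 2-r->1 2-r->2 2-p->3 2-q->3 2-p->4 2-q->4 4-p->5 4-q->5 4-p->6 4-q->6
step 1: apply R1 at {0↦2, 1↦3}  → |V|=6 |E|=9  E = 1-r->1 2-r->1 2-r->2 2-p->4 2-q->4 4-p->5 4-q->5 4-p->6 4-q->6
step 2: apply R1 at {0↦4, 1↦5}  → |V|=5 |E|=7  E = 1-r->1 2-r->1 2-r->2 2-p->4 2-q->4 4-p->6 4-q->6
step 3: apply R1 at {0↦4, 1↦6}  → |V|=4 |E|=5  E = 1-r->1 2-r->1 2-r->2 2-p->4 2-q->4
step 4: apply R1 at {0↦2, 1↦4}  → |V|=3 |E|=3  E = 1-r->1 2-r->1 2-r->2
normal form: no rule applies after step 4
NF nodes: {0:C, 1:A, 2:B}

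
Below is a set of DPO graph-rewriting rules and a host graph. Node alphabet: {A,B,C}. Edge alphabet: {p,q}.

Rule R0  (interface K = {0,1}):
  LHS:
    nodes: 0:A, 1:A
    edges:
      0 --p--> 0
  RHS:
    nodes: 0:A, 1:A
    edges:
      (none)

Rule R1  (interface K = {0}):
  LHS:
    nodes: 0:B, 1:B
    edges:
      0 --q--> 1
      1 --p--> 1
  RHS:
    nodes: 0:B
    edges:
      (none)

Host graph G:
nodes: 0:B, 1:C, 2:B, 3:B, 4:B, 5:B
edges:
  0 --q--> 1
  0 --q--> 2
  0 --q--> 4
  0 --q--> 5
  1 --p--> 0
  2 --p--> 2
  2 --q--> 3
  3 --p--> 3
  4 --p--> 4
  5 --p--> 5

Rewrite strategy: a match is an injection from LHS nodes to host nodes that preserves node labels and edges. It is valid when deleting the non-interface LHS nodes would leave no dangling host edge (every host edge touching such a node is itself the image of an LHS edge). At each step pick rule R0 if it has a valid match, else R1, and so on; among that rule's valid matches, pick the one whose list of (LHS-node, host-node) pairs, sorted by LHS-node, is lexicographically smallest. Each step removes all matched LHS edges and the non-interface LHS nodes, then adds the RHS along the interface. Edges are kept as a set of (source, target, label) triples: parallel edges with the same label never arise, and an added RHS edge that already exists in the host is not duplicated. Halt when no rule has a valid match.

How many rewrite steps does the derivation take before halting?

start.  V:6 E:10  edges: 0-q->1 0-q->2 0-q->4 0-q->5 1-p->0 2-p->2 2-q->3 3-p->3 4-p->4 5-p->5
1. fire R1 via {0↦0, 1↦4}  →  V:5 E:8  edges: 0-q->1 0-q->2 0-q->5 1-p->0 2-p->2 2-q->3 3-p->3 5-p->5
2. fire R1 via {0↦0, 1↦5}  →  V:4 E:6  edges: 0-q->1 0-q->2 1-p->0 2-p->2 2-q->3 3-p->3
3. fire R1 via {0↦2, 1↦3}  →  V:3 E:4  edges: 0-q->1 0-q->2 1-p->0 2-p->2
4. fire R1 via {0↦0, 1↦2}  →  V:2 E:2  edges: 0-q->1 1-p->0
final graph: no rule applies after step 4

Answer: 4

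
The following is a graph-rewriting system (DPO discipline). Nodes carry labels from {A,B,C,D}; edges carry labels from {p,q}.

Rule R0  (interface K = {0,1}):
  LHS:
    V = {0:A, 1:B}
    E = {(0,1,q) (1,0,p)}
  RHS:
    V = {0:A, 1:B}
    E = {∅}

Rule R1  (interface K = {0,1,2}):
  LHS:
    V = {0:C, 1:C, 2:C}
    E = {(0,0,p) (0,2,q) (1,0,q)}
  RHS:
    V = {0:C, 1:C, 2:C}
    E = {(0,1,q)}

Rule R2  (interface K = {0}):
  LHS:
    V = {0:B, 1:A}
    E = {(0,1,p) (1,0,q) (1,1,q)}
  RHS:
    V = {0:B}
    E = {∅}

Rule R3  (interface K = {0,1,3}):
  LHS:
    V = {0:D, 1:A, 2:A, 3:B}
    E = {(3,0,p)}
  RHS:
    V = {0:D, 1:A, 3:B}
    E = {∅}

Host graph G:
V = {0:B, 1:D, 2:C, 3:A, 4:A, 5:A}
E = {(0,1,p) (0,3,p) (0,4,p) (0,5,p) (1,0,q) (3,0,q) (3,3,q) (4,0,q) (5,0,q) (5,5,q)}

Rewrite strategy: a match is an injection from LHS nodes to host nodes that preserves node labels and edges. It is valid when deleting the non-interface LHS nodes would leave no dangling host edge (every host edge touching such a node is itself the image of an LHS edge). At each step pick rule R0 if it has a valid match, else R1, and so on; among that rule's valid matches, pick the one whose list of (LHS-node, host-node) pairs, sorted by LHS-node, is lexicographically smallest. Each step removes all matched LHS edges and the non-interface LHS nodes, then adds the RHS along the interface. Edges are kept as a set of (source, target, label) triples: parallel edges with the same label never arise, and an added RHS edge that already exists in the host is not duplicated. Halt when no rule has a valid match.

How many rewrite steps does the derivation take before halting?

start.  V:6 E:10  edges: 0-p->1 0-p->3 0-p->4 0-p->5 1-q->0 3-q->0 3-q->3 4-q->0 5-q->0 5-q->5
1. fire R0 via {0↦3, 1↦0}  →  V:6 E:8  edges: 0-p->1 0-p->4 0-p->5 1-q->0 3-q->3 4-q->0 5-q->0 5-q->5
2. fire R0 via {0↦4, 1↦0}  →  V:6 E:6  edges: 0-p->1 0-p->5 1-q->0 3-q->3 5-q->0 5-q->5
3. fire R0 via {0↦5, 1↦0}  →  V:6 E:4  edges: 0-p->1 1-q->0 3-q->3 5-q->5
4. fire R3 via {0↦1, 1↦3, 2↦4, 3↦0}  →  V:5 E:3  edges: 1-q->0 3-q->3 5-q->5
halt: no rule applies after step 4

Answer: 4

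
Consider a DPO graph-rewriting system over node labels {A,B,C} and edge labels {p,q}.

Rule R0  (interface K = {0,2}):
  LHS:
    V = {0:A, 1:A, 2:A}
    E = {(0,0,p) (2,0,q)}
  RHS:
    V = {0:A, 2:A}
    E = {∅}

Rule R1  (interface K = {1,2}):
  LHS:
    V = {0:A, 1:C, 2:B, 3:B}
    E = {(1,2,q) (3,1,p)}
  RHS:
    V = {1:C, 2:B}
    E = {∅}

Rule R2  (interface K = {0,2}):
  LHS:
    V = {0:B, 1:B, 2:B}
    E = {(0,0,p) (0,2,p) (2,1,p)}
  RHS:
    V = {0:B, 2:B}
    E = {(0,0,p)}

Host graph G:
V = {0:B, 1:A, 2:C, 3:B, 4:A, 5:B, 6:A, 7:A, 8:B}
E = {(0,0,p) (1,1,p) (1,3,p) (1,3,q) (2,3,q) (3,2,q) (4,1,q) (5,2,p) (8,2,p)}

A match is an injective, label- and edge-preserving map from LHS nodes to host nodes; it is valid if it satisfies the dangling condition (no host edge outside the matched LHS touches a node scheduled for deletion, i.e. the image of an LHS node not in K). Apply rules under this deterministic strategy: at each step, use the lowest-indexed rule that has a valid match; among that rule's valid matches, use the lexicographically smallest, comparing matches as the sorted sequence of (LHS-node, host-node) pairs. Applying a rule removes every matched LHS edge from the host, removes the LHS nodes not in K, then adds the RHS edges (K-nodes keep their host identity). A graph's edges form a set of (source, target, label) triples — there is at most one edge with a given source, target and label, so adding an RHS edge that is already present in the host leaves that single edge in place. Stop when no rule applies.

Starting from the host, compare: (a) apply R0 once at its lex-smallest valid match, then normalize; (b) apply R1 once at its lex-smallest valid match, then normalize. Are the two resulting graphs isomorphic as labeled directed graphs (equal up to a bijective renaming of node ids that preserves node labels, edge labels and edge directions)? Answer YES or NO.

branch R0-first: apply at {0↦1, 1↦6, 2↦4} → |E|=7, then 1 more step(s) → NF |V|=6 |E|=5 V={0:B, 1:A, 2:C, 3:B, 7:A, 8:B} E=0-p->0 1-p->3 1-q->3 3-q->2 8-p->2
branch R1-first: apply at {0↦6, 1↦2, 2↦3, 3↦5} → |E|=7, then 1 more step(s) → NF |V|=6 |E|=5 V={0:B, 1:A, 2:C, 3:B, 4:A, 8:B} E=0-p->0 1-p->3 1-q->3 3-q->2 8-p->2
graphs isomorphic (equal up to label-preserving node renaming)

Answer: YES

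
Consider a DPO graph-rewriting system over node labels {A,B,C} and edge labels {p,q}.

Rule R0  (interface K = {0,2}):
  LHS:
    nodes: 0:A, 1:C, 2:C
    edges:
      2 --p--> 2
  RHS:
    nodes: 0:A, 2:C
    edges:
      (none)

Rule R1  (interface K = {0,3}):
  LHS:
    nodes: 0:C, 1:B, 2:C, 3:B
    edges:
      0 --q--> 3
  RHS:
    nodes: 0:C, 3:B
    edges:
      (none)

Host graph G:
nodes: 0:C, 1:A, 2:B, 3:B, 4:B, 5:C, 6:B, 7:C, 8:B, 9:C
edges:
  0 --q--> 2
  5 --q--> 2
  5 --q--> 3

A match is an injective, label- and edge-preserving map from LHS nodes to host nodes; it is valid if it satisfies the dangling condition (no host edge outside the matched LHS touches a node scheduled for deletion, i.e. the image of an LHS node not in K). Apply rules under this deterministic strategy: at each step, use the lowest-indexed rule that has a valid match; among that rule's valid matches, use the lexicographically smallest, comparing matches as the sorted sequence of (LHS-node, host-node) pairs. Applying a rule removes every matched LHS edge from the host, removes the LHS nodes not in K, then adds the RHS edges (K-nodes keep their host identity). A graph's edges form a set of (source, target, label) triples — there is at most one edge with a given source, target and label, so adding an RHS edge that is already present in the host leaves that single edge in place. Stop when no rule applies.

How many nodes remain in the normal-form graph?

initial: |V|=10 |E|=3  E = 0-q->2 5-q->2 5-q->3
step 1: apply R1 at {0↦0, 1↦4, 2↦7, 3↦2}  → |V|=8 |E|=2  E = 5-q->2 5-q->3
step 2: apply R1 at {0↦5, 1↦6, 2↦0, 3↦2}  → |V|=6 |E|=1  E = 5-q->3
step 3: apply R1 at {0↦5, 1↦2, 2↦9, 3↦3}  → |V|=4 |E|=0  E = ∅
final graph: no rule applies after step 3
NF nodes: {1:A, 3:B, 5:C, 8:B}

Answer: 4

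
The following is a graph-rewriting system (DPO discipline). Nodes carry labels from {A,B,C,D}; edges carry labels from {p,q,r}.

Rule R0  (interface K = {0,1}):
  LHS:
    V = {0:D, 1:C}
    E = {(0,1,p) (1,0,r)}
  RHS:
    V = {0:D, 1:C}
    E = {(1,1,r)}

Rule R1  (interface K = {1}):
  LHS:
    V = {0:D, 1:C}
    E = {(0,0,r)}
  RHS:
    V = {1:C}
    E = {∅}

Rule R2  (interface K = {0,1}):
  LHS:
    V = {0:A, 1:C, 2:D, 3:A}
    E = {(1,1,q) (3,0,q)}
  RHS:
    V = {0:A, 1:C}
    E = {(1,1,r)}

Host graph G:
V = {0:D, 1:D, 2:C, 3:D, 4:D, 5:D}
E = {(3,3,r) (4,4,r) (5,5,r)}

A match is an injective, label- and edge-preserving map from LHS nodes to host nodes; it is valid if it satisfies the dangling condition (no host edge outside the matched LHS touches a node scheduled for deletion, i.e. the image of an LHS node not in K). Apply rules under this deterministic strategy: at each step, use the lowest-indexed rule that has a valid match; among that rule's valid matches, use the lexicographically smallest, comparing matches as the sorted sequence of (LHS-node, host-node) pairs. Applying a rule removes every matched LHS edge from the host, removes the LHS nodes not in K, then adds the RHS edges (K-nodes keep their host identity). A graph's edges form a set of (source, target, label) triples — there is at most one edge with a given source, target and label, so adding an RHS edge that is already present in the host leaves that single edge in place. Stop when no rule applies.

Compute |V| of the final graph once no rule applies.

Answer: 3

Steps:
initial: |V|=6 |E|=3  E = 3-r->3 4-r->4 5-r->5
step 1: apply R1 at {0↦3, 1↦2}  → |V|=5 |E|=2  E = 4-r->4 5-r->5
step 2: apply R1 at {0↦4, 1↦2}  → |V|=4 |E|=1  E = 5-r->5
step 3: apply R1 at {0↦5, 1↦2}  → |V|=3 |E|=0  E = ∅
final graph: no rule applies after step 3
NF nodes: {0:D, 1:D, 2:C}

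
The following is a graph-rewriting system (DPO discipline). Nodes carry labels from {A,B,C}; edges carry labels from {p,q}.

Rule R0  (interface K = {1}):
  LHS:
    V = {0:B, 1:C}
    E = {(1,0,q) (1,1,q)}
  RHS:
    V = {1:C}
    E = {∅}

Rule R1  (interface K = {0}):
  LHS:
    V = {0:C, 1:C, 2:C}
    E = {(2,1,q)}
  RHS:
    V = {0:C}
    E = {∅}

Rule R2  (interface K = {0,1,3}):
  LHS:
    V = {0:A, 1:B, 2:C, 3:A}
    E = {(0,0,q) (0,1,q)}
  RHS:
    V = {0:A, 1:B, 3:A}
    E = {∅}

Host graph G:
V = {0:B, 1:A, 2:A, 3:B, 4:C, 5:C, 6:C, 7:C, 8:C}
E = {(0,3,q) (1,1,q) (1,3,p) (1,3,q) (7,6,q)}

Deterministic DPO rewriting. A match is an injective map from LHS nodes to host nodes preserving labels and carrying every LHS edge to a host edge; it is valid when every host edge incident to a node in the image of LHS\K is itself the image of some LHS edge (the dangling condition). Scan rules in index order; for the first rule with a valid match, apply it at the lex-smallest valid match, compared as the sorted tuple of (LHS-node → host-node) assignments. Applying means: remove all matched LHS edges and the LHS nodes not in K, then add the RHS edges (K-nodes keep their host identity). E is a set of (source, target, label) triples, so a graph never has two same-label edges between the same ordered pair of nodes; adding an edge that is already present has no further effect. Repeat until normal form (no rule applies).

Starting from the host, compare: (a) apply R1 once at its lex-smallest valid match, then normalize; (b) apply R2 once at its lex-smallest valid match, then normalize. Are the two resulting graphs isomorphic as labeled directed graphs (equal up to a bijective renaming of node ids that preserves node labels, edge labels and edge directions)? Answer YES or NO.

Answer: YES

Steps:
branch R1-first: apply at {0↦4, 1↦6, 2↦7} → |E|=4, then 1 more step(s) → NF |V|=6 |E|=2 V={0:B, 1:A, 2:A, 3:B, 5:C, 8:C} E=0-q->3 1-p->3
branch R2-first: apply at {0↦1, 1↦3, 2↦4, 3↦2} → |E|=3, then 1 more step(s) → NF |V|=6 |E|=2 V={0:B, 1:A, 2:A, 3:B, 5:C, 8:C} E=0-q->3 1-p->3
graphs isomorphic (equal up to label-preserving node renaming)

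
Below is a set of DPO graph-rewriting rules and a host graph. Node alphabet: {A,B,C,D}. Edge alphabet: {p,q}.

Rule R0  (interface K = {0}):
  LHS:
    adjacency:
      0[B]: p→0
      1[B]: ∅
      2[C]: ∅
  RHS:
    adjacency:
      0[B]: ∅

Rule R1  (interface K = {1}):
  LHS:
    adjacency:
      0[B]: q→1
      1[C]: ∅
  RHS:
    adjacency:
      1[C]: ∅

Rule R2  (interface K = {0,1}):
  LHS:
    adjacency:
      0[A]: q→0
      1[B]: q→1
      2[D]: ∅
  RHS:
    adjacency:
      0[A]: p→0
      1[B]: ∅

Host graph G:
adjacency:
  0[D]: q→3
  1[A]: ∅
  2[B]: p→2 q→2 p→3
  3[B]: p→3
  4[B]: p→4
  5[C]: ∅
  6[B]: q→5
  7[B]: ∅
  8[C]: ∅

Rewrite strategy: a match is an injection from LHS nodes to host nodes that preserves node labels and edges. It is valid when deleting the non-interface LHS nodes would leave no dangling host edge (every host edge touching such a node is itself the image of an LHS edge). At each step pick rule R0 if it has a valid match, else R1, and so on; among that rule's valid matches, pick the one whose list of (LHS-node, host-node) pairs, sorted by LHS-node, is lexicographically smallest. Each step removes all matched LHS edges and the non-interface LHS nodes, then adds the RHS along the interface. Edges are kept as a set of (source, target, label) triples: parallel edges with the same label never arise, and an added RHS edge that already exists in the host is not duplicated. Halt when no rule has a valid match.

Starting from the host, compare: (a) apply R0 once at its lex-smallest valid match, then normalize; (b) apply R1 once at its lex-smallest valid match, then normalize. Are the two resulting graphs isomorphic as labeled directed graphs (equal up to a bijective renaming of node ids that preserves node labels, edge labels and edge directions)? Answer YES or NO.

branch R0-first: apply at {0↦2, 1↦7, 2↦8} → |E|=6, then 1 more step(s) → NF |V|=6 |E|=5 V={0:D, 1:A, 2:B, 3:B, 4:B, 5:C} E=0-q->3 2-q->2 2-p->3 3-p->3 4-p->4
branch R1-first: apply at {0↦6, 1↦5} → |E|=6, then 1 more step(s) → NF |V|=6 |E|=5 V={0:D, 1:A, 2:B, 3:B, 4:B, 8:C} E=0-q->3 2-q->2 2-p->3 3-p->3 4-p->4
graphs isomorphic (equal up to label-preserving node renaming)

Answer: YES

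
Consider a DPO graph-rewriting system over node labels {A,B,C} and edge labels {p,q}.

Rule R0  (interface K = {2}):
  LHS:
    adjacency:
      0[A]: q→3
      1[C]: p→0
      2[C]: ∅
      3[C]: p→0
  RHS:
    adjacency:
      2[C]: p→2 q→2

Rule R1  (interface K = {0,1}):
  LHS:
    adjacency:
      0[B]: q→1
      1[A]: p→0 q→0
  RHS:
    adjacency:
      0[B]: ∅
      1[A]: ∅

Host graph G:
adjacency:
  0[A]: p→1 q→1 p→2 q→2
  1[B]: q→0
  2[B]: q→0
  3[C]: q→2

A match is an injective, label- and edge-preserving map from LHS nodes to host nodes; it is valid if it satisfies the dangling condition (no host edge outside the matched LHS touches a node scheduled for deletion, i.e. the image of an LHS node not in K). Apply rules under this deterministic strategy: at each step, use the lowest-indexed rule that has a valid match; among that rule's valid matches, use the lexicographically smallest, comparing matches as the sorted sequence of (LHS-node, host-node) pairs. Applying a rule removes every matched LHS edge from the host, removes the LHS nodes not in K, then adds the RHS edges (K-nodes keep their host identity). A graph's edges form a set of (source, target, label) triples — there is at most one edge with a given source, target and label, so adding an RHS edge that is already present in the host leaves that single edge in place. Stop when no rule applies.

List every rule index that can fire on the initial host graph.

Answer: [R1]

Steps:
R0: no valid match — LHS pattern not found
R1: 2 valid matches — {0↦1, 1↦0}, {0↦2, 1↦0}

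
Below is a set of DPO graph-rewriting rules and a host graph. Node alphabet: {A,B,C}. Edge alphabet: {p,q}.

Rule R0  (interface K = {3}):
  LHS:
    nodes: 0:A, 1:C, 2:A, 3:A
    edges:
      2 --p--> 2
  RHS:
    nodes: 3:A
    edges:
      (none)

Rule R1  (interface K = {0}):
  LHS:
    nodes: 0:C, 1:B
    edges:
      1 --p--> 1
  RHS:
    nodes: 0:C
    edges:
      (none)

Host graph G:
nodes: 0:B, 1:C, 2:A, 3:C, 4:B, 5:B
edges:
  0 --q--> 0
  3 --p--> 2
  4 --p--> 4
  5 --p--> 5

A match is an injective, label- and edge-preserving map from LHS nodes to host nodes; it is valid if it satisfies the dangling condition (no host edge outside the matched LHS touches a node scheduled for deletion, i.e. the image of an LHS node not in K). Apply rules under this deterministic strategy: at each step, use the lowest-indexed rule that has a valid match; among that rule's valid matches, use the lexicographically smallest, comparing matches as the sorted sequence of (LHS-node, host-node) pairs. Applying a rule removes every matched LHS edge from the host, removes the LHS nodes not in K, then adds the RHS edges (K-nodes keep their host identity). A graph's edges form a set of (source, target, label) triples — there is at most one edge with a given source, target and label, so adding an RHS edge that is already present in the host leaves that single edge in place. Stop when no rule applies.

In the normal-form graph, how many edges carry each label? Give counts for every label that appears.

initial: |V|=6 |E|=4  E = 0-q->0 3-p->2 4-p->4 5-p->5
step 1: apply R1 at {0↦1, 1↦4}  → |V|=5 |E|=3  E = 0-q->0 3-p->2 5-p->5
step 2: apply R1 at {0↦1, 1↦5}  → |V|=4 |E|=2  E = 0-q->0 3-p->2
halt: no rule applies after step 2
NF edges: [(0, 0, 'q'), (3, 2, 'p')]

Answer: p:1 q:1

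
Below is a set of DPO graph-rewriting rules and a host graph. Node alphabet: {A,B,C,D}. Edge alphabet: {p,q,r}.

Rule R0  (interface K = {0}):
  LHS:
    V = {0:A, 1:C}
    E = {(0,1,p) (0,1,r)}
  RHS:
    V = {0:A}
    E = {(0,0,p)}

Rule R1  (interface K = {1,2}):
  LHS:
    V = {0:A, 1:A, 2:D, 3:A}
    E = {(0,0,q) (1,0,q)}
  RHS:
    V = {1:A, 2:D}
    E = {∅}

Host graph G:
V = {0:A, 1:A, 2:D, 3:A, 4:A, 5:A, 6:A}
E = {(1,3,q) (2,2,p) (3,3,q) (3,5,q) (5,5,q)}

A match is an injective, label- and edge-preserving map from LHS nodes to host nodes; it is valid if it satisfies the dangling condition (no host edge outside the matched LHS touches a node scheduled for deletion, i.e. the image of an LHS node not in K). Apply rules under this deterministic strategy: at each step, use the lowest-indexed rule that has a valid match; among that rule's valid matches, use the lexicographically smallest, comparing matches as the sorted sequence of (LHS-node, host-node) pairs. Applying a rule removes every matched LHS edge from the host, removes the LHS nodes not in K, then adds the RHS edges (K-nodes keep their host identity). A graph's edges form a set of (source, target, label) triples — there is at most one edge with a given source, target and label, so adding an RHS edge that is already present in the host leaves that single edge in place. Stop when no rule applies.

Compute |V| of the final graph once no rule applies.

initial: |V|=7 |E|=5  E = 1-q->3 2-p->2 3-q->3 3-q->5 5-q->5
step 1: apply R1 at {0↦5, 1↦3, 2↦2, 3↦0}  → |V|=5 |E|=3  E = 1-q->3 2-p->2 3-q->3
step 2: apply R1 at {0↦3, 1↦1, 2↦2, 3↦4}  → |V|=3 |E|=1  E = 2-p->2
normal form: no rule applies after step 2
NF nodes: {1:A, 2:D, 6:A}

Answer: 3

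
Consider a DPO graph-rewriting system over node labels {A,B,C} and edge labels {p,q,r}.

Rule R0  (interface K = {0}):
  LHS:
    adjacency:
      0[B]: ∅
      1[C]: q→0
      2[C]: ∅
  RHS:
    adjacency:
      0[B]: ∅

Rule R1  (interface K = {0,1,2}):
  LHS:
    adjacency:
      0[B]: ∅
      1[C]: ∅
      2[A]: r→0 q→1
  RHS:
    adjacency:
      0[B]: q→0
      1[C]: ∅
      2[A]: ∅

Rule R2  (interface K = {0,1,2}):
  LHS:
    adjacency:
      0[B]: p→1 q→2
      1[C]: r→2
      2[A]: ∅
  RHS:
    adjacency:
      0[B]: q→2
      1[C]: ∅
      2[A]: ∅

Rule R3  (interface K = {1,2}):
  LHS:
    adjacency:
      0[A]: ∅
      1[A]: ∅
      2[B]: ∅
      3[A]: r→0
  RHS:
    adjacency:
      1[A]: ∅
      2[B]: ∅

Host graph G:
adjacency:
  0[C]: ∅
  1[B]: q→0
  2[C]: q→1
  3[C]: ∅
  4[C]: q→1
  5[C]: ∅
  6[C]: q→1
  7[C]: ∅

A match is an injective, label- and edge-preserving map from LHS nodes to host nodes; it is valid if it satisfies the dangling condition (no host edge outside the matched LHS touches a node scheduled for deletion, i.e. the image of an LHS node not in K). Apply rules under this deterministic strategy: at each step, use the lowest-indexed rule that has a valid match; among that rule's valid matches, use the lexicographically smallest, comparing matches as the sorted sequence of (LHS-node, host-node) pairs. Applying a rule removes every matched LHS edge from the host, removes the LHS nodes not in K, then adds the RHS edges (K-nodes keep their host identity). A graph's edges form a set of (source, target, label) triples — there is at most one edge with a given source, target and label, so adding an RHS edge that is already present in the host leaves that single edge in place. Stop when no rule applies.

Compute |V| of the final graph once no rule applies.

Answer: 2

Derivation:
start.  V:8 E:4  edges: 1-q->0 2-q->1 4-q->1 6-q->1
1. fire R0 via {0↦1, 1↦2, 2↦3}  →  V:6 E:3  edges: 1-q->0 4-q->1 6-q->1
2. fire R0 via {0↦1, 1↦4, 2↦5}  →  V:4 E:2  edges: 1-q->0 6-q->1
3. fire R0 via {0↦1, 1↦6, 2↦7}  →  V:2 E:1  edges: 1-q->0
final graph: no rule applies after step 3
NF nodes: {0:C, 1:B}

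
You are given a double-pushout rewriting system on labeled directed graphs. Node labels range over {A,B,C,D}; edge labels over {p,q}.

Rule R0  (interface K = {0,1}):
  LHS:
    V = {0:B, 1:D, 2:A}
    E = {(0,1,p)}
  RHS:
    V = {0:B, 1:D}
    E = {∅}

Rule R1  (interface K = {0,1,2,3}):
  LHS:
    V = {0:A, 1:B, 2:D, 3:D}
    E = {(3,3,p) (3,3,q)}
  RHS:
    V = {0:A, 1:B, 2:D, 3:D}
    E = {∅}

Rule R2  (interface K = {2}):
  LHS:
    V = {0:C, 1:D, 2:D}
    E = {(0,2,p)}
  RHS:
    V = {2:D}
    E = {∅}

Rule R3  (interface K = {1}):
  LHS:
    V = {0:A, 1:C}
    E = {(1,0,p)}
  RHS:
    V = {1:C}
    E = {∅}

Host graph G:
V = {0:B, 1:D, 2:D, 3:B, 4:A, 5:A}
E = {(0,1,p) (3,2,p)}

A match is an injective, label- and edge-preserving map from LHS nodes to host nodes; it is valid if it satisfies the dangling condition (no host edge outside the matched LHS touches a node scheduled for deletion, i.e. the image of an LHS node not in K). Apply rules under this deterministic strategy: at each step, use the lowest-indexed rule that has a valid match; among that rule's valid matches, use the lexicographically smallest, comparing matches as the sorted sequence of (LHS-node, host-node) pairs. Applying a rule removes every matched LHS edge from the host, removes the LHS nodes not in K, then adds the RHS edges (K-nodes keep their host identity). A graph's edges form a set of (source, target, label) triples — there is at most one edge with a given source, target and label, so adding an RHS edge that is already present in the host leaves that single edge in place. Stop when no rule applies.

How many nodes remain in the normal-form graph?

Answer: 4

Steps:
initial: |V|=6 |E|=2  E = 0-p->1 3-p->2
step 1: apply R0 at {0↦0, 1↦1, 2↦4}  → |V|=5 |E|=1  E = 3-p->2
step 2: apply R0 at {0↦3, 1↦2, 2↦5}  → |V|=4 |E|=0  E = ∅
final graph: no rule applies after step 2
NF nodes: {0:B, 1:D, 2:D, 3:B}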